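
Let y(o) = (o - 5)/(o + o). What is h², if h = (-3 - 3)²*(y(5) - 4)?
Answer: 20736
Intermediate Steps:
y(o) = (-5 + o)/(2*o) (y(o) = (-5 + o)/((2*o)) = (-5 + o)*(1/(2*o)) = (-5 + o)/(2*o))
h = -144 (h = (-3 - 3)²*((½)*(-5 + 5)/5 - 4) = (-6)²*((½)*(⅕)*0 - 4) = 36*(0 - 4) = 36*(-4) = -144)
h² = (-144)² = 20736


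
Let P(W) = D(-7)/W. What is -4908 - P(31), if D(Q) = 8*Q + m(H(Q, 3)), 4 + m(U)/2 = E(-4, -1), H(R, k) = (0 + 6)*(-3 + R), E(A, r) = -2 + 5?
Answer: -152090/31 ≈ -4906.1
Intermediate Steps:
E(A, r) = 3
H(R, k) = -18 + 6*R (H(R, k) = 6*(-3 + R) = -18 + 6*R)
m(U) = -2 (m(U) = -8 + 2*3 = -8 + 6 = -2)
D(Q) = -2 + 8*Q (D(Q) = 8*Q - 2 = -2 + 8*Q)
P(W) = -58/W (P(W) = (-2 + 8*(-7))/W = (-2 - 56)/W = -58/W)
-4908 - P(31) = -4908 - (-58)/31 = -4908 - 1*(-58/31) = -4908 + 58/31 = -152090/31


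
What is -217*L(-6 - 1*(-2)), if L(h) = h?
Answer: 868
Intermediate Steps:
-217*L(-6 - 1*(-2)) = -217*(-6 - 1*(-2)) = -217*(-6 + 2) = -217*(-4) = 868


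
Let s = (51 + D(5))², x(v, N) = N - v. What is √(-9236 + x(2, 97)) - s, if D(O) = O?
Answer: -3136 + I*√9141 ≈ -3136.0 + 95.609*I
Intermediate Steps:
s = 3136 (s = (51 + 5)² = 56² = 3136)
√(-9236 + x(2, 97)) - s = √(-9236 + (97 - 1*2)) - 1*3136 = √(-9236 + (97 - 2)) - 3136 = √(-9236 + 95) - 3136 = √(-9141) - 3136 = I*√9141 - 3136 = -3136 + I*√9141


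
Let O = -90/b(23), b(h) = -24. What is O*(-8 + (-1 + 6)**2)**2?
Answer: 4335/4 ≈ 1083.8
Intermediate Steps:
O = 15/4 (O = -90/(-24) = -90*(-1/24) = 15/4 ≈ 3.7500)
O*(-8 + (-1 + 6)**2)**2 = 15*(-8 + (-1 + 6)**2)**2/4 = 15*(-8 + 5**2)**2/4 = 15*(-8 + 25)**2/4 = (15/4)*17**2 = (15/4)*289 = 4335/4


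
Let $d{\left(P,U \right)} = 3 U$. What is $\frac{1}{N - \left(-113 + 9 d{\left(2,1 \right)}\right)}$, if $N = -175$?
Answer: $- \frac{1}{89} \approx -0.011236$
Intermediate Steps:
$\frac{1}{N - \left(-113 + 9 d{\left(2,1 \right)}\right)} = \frac{1}{-175 + \left(113 - \left(0 + 9 \cdot 3 \cdot 1\right)\right)} = \frac{1}{-175 + \left(113 - \left(0 + 9 \cdot 3\right)\right)} = \frac{1}{-175 + \left(113 - \left(0 + 27\right)\right)} = \frac{1}{-175 + \left(113 - 27\right)} = \frac{1}{-175 + 86} = \frac{1}{-89} = - \frac{1}{89}$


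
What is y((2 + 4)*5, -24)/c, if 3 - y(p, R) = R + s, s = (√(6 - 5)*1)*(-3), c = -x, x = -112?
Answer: 15/56 ≈ 0.26786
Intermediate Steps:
c = 112 (c = -1*(-112) = 112)
s = -3 (s = (√1*1)*(-3) = (1*1)*(-3) = 1*(-3) = -3)
y(p, R) = 6 - R (y(p, R) = 3 - (R - 3) = 3 - (-3 + R) = 3 + (3 - R) = 6 - R)
y((2 + 4)*5, -24)/c = (6 - 1*(-24))/112 = (6 + 24)*(1/112) = 30*(1/112) = 15/56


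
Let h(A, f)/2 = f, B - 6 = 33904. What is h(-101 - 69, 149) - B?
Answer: -33612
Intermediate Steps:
B = 33910 (B = 6 + 33904 = 33910)
h(A, f) = 2*f
h(-101 - 69, 149) - B = 2*149 - 1*33910 = 298 - 33910 = -33612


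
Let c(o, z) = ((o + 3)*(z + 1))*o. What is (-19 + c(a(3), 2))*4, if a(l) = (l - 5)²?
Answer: 260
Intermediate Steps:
a(l) = (-5 + l)²
c(o, z) = o*(1 + z)*(3 + o) (c(o, z) = ((3 + o)*(1 + z))*o = ((1 + z)*(3 + o))*o = o*(1 + z)*(3 + o))
(-19 + c(a(3), 2))*4 = (-19 + (-5 + 3)²*(3 + (-5 + 3)² + 3*2 + (-5 + 3)²*2))*4 = (-19 + (-2)²*(3 + (-2)² + 6 + (-2)²*2))*4 = (-19 + 4*(3 + 4 + 6 + 4*2))*4 = (-19 + 4*(3 + 4 + 6 + 8))*4 = (-19 + 4*21)*4 = (-19 + 84)*4 = 65*4 = 260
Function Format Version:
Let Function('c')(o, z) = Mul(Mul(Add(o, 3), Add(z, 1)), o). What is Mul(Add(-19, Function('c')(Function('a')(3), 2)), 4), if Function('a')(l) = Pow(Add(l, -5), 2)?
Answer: 260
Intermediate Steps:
Function('a')(l) = Pow(Add(-5, l), 2)
Function('c')(o, z) = Mul(o, Add(1, z), Add(3, o)) (Function('c')(o, z) = Mul(Mul(Add(3, o), Add(1, z)), o) = Mul(Mul(Add(1, z), Add(3, o)), o) = Mul(o, Add(1, z), Add(3, o)))
Mul(Add(-19, Function('c')(Function('a')(3), 2)), 4) = Mul(Add(-19, Mul(Pow(Add(-5, 3), 2), Add(3, Pow(Add(-5, 3), 2), Mul(3, 2), Mul(Pow(Add(-5, 3), 2), 2)))), 4) = Mul(Add(-19, Mul(Pow(-2, 2), Add(3, Pow(-2, 2), 6, Mul(Pow(-2, 2), 2)))), 4) = Mul(Add(-19, Mul(4, Add(3, 4, 6, Mul(4, 2)))), 4) = Mul(Add(-19, Mul(4, Add(3, 4, 6, 8))), 4) = Mul(Add(-19, Mul(4, 21)), 4) = Mul(Add(-19, 84), 4) = Mul(65, 4) = 260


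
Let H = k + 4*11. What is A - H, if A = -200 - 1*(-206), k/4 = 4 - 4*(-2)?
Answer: -86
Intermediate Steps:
k = 48 (k = 4*(4 - 4*(-2)) = 4*(4 + 8) = 4*12 = 48)
A = 6 (A = -200 + 206 = 6)
H = 92 (H = 48 + 4*11 = 48 + 44 = 92)
A - H = 6 - 1*92 = 6 - 92 = -86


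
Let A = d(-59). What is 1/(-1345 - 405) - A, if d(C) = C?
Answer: 103249/1750 ≈ 58.999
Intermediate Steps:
A = -59
1/(-1345 - 405) - A = 1/(-1345 - 405) - 1*(-59) = 1/(-1750) + 59 = -1/1750 + 59 = 103249/1750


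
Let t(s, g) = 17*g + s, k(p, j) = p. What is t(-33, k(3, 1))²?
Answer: 324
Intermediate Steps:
t(s, g) = s + 17*g
t(-33, k(3, 1))² = (-33 + 17*3)² = (-33 + 51)² = 18² = 324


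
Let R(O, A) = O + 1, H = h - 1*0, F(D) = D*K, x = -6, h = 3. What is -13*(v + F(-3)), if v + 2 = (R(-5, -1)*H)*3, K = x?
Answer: 260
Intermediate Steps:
K = -6
F(D) = -6*D (F(D) = D*(-6) = -6*D)
H = 3 (H = 3 - 1*0 = 3 + 0 = 3)
R(O, A) = 1 + O
v = -38 (v = -2 + ((1 - 5)*3)*3 = -2 - 4*3*3 = -2 - 12*3 = -2 - 36 = -38)
-13*(v + F(-3)) = -13*(-38 - 6*(-3)) = -13*(-38 + 18) = -13*(-20) = 260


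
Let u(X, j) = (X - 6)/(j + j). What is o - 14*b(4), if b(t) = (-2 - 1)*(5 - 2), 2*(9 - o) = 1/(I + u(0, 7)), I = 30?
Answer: 55883/414 ≈ 134.98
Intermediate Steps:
u(X, j) = (-6 + X)/(2*j) (u(X, j) = (-6 + X)/((2*j)) = (-6 + X)*(1/(2*j)) = (-6 + X)/(2*j))
o = 3719/414 (o = 9 - 1/(2*(30 + (1/2)*(-6 + 0)/7)) = 9 - 1/(2*(30 + (1/2)*(1/7)*(-6))) = 9 - 1/(2*(30 - 3/7)) = 9 - 1/(2*207/7) = 9 - 1/2*7/207 = 9 - 7/414 = 3719/414 ≈ 8.9831)
b(t) = -9 (b(t) = -3*3 = -9)
o - 14*b(4) = 3719/414 - 14*(-9) = 3719/414 + 126 = 55883/414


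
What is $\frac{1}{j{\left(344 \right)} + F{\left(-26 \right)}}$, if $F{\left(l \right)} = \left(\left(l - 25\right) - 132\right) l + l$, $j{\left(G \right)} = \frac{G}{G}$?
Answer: $\frac{1}{4733} \approx 0.00021128$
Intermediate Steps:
$j{\left(G \right)} = 1$
$F{\left(l \right)} = l + l \left(-157 + l\right)$ ($F{\left(l \right)} = \left(\left(-25 + l\right) - 132\right) l + l = \left(-157 + l\right) l + l = l \left(-157 + l\right) + l = l + l \left(-157 + l\right)$)
$\frac{1}{j{\left(344 \right)} + F{\left(-26 \right)}} = \frac{1}{1 - 26 \left(-156 - 26\right)} = \frac{1}{1 - -4732} = \frac{1}{1 + 4732} = \frac{1}{4733}$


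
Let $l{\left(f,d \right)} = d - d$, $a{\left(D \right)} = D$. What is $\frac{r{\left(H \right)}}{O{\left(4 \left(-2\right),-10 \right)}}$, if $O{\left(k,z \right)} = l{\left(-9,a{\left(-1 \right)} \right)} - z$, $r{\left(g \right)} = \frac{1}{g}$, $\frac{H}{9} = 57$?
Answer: $\frac{1}{5130} \approx 0.00019493$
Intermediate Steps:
$H = 513$ ($H = 9 \cdot 57 = 513$)
$l{\left(f,d \right)} = 0$
$O{\left(k,z \right)} = - z$ ($O{\left(k,z \right)} = 0 - z = - z$)
$\frac{r{\left(H \right)}}{O{\left(4 \left(-2\right),-10 \right)}} = \frac{1}{513 \left(\left(-1\right) \left(-10\right)\right)} = \frac{1}{513 \cdot 10} = \frac{1}{513} \cdot \frac{1}{10} = \frac{1}{5130}$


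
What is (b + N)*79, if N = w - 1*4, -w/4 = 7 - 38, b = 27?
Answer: 11613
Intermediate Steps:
w = 124 (w = -4*(7 - 38) = -4*(-31) = 124)
N = 120 (N = 124 - 1*4 = 124 - 4 = 120)
(b + N)*79 = (27 + 120)*79 = 147*79 = 11613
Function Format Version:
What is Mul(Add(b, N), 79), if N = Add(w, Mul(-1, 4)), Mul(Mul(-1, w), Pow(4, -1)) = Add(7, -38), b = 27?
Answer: 11613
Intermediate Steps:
w = 124 (w = Mul(-4, Add(7, -38)) = Mul(-4, -31) = 124)
N = 120 (N = Add(124, Mul(-1, 4)) = Add(124, -4) = 120)
Mul(Add(b, N), 79) = Mul(Add(27, 120), 79) = Mul(147, 79) = 11613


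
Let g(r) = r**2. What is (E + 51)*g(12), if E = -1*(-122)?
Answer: 24912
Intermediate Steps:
E = 122
(E + 51)*g(12) = (122 + 51)*12**2 = 173*144 = 24912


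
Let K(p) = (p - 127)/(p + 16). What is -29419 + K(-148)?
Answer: -353003/12 ≈ -29417.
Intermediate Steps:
K(p) = (-127 + p)/(16 + p)
-29419 + K(-148) = -29419 + (-127 - 148)/(16 - 148) = -29419 - 275/(-132) = -29419 - 1/132*(-275) = -29419 + 25/12 = -353003/12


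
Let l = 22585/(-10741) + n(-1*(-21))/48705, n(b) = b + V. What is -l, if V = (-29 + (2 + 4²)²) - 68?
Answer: 1097338657/523140405 ≈ 2.0976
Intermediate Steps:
V = 227 (V = (-29 + (2 + 16)²) - 68 = (-29 + 18²) - 68 = (-29 + 324) - 68 = 295 - 68 = 227)
n(b) = 227 + b (n(b) = b + 227 = 227 + b)
l = -1097338657/523140405 (l = 22585/(-10741) + (227 - 1*(-21))/48705 = 22585*(-1/10741) + (227 + 21)*(1/48705) = -22585/10741 + 248*(1/48705) = -22585/10741 + 248/48705 = -1097338657/523140405 ≈ -2.0976)
-l = -1*(-1097338657/523140405) = 1097338657/523140405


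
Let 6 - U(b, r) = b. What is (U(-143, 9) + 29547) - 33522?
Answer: -3826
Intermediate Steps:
U(b, r) = 6 - b
(U(-143, 9) + 29547) - 33522 = ((6 - 1*(-143)) + 29547) - 33522 = ((6 + 143) + 29547) - 33522 = (149 + 29547) - 33522 = 29696 - 33522 = -3826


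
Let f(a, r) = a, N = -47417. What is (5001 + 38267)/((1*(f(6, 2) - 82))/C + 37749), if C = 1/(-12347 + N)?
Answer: 43268/4579813 ≈ 0.0094475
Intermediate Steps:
C = -1/59764 (C = 1/(-12347 - 47417) = 1/(-59764) = -1/59764 ≈ -1.6732e-5)
(5001 + 38267)/((1*(f(6, 2) - 82))/C + 37749) = (5001 + 38267)/((1*(6 - 82))/(-1/59764) + 37749) = 43268/((1*(-76))*(-59764) + 37749) = 43268/(-76*(-59764) + 37749) = 43268/(4542064 + 37749) = 43268/4579813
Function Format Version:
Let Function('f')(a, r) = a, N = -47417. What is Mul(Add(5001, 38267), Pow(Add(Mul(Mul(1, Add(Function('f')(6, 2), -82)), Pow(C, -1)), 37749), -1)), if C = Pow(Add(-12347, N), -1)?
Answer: Rational(43268, 4579813) ≈ 0.0094475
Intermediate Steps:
C = Rational(-1, 59764) (C = Pow(Add(-12347, -47417), -1) = Pow(-59764, -1) = Rational(-1, 59764) ≈ -1.6732e-5)
Mul(Add(5001, 38267), Pow(Add(Mul(Mul(1, Add(Function('f')(6, 2), -82)), Pow(C, -1)), 37749), -1)) = Mul(Add(5001, 38267), Pow(Add(Mul(Mul(1, Add(6, -82)), Pow(Rational(-1, 59764), -1)), 37749), -1)) = Mul(43268, Pow(Add(Mul(Mul(1, -76), -59764), 37749), -1)) = Mul(43268, Pow(Add(Mul(-76, -59764), 37749), -1)) = Mul(43268, Pow(Add(4542064, 37749), -1)) = Mul(43268, Pow(4579813, -1)) = Mul(43268, Rational(1, 4579813)) = Rational(43268, 4579813)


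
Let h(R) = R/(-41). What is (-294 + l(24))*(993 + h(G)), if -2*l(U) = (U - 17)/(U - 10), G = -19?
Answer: -11985391/41 ≈ -2.9233e+5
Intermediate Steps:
h(R) = -R/41 (h(R) = R*(-1/41) = -R/41)
l(U) = -(-17 + U)/(2*(-10 + U)) (l(U) = -(U - 17)/(2*(U - 10)) = -(-17 + U)/(2*(-10 + U)))
(-294 + l(24))*(993 + h(G)) = (-294 + (17 - 1*24)/(2*(-10 + 24)))*(993 - 1/41*(-19)) = (-294 + (½)*(17 - 24)/14)*(993 + 19/41) = (-294 + (½)*(1/14)*(-7))*(40732/41) = (-294 - ¼)*(40732/41) = -1177/4*40732/41 = -11985391/41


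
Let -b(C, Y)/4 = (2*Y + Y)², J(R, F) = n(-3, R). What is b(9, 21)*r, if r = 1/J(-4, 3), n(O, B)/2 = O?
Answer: 2646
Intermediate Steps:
n(O, B) = 2*O
J(R, F) = -6 (J(R, F) = 2*(-3) = -6)
b(C, Y) = -36*Y² (b(C, Y) = -4*(2*Y + Y)² = -4*9*Y² = -36*Y²)
r = -⅙ (r = 1/(-6) = -⅙ ≈ -0.16667)
b(9, 21)*r = -36*21²*(-⅙) = -36*441*(-⅙) = -15876*(-⅙) = 2646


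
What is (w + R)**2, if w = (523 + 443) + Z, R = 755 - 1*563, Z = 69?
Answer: 1505529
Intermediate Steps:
R = 192 (R = 755 - 563 = 192)
w = 1035 (w = (523 + 443) + 69 = 966 + 69 = 1035)
(w + R)**2 = (1035 + 192)**2 = 1227**2 = 1505529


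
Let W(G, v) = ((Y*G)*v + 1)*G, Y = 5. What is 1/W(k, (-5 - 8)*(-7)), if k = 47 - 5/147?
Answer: 3087/3098384024 ≈ 9.9633e-7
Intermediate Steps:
k = 6904/147 (k = 47 - 5/147 = 6904/147 ≈ 46.966)
W(G, v) = G*(1 + 5*G*v) (W(G, v) = ((5*G)*v + 1)*G = (5*G*v + 1)*G = (1 + 5*G*v)*G = G*(1 + 5*G*v))
1/W(k, (-5 - 8)*(-7)) = 1/(6904*(1 + 5*(6904/147)*((-5 - 8)*(-7)))/147) = 1/(6904*(1 + 5*(6904/147)*(-13*(-7)))/147) = 1/(6904*(1 + 5*(6904/147)*91)/147) = 1/(6904*(1 + 448760/21)/147) = 1/((6904/147)*(448781/21)) = 1/(3098384024/3087) = 3087/3098384024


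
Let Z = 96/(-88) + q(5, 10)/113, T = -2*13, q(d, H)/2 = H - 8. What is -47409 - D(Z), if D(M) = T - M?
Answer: -58898381/1243 ≈ -47384.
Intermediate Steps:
q(d, H) = -16 + 2*H (q(d, H) = 2*(H - 8) = 2*(-8 + H) = -16 + 2*H)
T = -26
Z = -1312/1243 (Z = 96/(-88) + (-16 + 2*10)/113 = 96*(-1/88) + (-16 + 20)*(1/113) = -12/11 + 4*(1/113) = -12/11 + 4/113 = -1312/1243 ≈ -1.0555)
D(M) = -26 - M
-47409 - D(Z) = -47409 - (-26 - 1*(-1312/1243)) = -47409 - (-26 + 1312/1243) = -47409 - 1*(-31006/1243) = -47409 + 31006/1243 = -58898381/1243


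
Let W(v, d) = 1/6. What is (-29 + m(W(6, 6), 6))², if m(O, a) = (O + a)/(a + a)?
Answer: 4206601/5184 ≈ 811.46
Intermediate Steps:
W(v, d) = ⅙
m(O, a) = (O + a)/(2*a) (m(O, a) = (O + a)/((2*a)) = (O + a)*(1/(2*a)) = (O + a)/(2*a))
(-29 + m(W(6, 6), 6))² = (-29 + (½)*(⅙ + 6)/6)² = (-29 + (½)*(⅙)*(37/6))² = (-29 + 37/72)² = (-2051/72)² = 4206601/5184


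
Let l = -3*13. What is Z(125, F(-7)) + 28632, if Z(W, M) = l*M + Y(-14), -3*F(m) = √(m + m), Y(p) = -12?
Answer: 28620 + 13*I*√14 ≈ 28620.0 + 48.642*I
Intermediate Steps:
l = -39
F(m) = -√2*√m/3 (F(m) = -√(m + m)/3 = -√2*√m/3)
Z(W, M) = -12 - 39*M (Z(W, M) = -39*M - 12 = -12 - 39*M)
Z(125, F(-7)) + 28632 = (-12 - (-13)*√2*√(-7)) + 28632 = (-12 - (-13)*√2*I*√7) + 28632 = (-12 - (-13)*I*√14) + 28632 = (-12 + 13*I*√14) + 28632 = 28620 + 13*I*√14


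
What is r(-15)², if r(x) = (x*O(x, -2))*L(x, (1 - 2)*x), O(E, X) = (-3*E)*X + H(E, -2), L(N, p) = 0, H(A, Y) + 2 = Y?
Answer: 0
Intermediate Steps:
H(A, Y) = -2 + Y
O(E, X) = -4 - 3*E*X (O(E, X) = (-3*E)*X + (-2 - 2) = -3*E*X - 4 = -4 - 3*E*X)
r(x) = 0 (r(x) = (x*(-4 - 3*x*(-2)))*0 = (x*(-4 + 6*x))*0 = 0)
r(-15)² = 0² = 0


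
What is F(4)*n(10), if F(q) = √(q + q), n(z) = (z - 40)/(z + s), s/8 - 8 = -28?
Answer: 2*√2/5 ≈ 0.56569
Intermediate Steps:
s = -160 (s = 64 + 8*(-28) = 64 - 224 = -160)
n(z) = (-40 + z)/(-160 + z) (n(z) = (z - 40)/(z - 160) = (-40 + z)/(-160 + z))
F(q) = √2*√q (F(q) = √(2*q) = √2*√q)
F(4)*n(10) = (√2*√4)*((-40 + 10)/(-160 + 10)) = (√2*2)*(-30/(-150)) = (2*√2)*(-1/150*(-30)) = (2*√2)*(⅕) = 2*√2/5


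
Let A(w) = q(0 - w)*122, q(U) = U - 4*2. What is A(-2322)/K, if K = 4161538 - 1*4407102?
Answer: -70577/61391 ≈ -1.1496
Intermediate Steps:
q(U) = -8 + U (q(U) = U - 8 = -8 + U)
K = -245564 (K = 4161538 - 4407102 = -245564)
A(w) = -976 - 122*w (A(w) = (-8 + (0 - w))*122 = (-8 - w)*122 = -976 - 122*w)
A(-2322)/K = (-976 - 122*(-2322))/(-245564) = (-976 + 283284)*(-1/245564) = 282308*(-1/245564) = -70577/61391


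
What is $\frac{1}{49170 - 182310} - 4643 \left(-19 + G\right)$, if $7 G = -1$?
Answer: $\frac{11833521239}{133140} \approx 88880.0$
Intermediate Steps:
$G = - \frac{1}{7}$ ($G = \frac{1}{7} \left(-1\right) = - \frac{1}{7} \approx -0.14286$)
$\frac{1}{49170 - 182310} - 4643 \left(-19 + G\right) = \frac{1}{49170 - 182310} - 4643 \left(-19 - \frac{1}{7}\right) = \frac{1}{-133140} - - \frac{622162}{7} = - \frac{1}{133140} + \frac{622162}{7} = \frac{11833521239}{133140}$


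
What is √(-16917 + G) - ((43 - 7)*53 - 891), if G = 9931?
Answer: -1017 + I*√6986 ≈ -1017.0 + 83.582*I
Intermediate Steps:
√(-16917 + G) - ((43 - 7)*53 - 891) = √(-16917 + 9931) - ((43 - 7)*53 - 891) = √(-6986) - (36*53 - 891) = I*√6986 - (1908 - 891) = I*√6986 - 1*1017 = I*√6986 - 1017 = -1017 + I*√6986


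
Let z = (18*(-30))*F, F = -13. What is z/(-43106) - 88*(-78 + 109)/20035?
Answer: -129119434/431814355 ≈ -0.29902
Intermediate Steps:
z = 7020 (z = (18*(-30))*(-13) = -540*(-13) = 7020)
z/(-43106) - 88*(-78 + 109)/20035 = 7020/(-43106) - 88*(-78 + 109)/20035 = 7020*(-1/43106) - 88*31*(1/20035) = -3510/21553 - 2728*1/20035 = -3510/21553 - 2728/20035 = -129119434/431814355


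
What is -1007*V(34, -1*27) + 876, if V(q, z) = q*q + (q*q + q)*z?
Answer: 31191694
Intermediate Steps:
V(q, z) = q**2 + z*(q + q**2) (V(q, z) = q**2 + (q**2 + q)*z = q**2 + (q + q**2)*z = q**2 + z*(q + q**2))
-1007*V(34, -1*27) + 876 = -34238*(34 - 1*27 + 34*(-1*27)) + 876 = -34238*(34 - 27 + 34*(-27)) + 876 = -34238*(34 - 27 - 918) + 876 = -34238*(-911) + 876 = -1007*(-30974) + 876 = 31190818 + 876 = 31191694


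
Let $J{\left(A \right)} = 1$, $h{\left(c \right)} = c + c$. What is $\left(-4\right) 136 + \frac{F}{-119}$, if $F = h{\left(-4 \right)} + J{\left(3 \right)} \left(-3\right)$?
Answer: $- \frac{64725}{119} \approx -543.91$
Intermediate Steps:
$h{\left(c \right)} = 2 c$
$F = -11$ ($F = 2 \left(-4\right) + 1 \left(-3\right) = -8 - 3 = -11$)
$\left(-4\right) 136 + \frac{F}{-119} = \left(-4\right) 136 - \frac{11}{-119} = -544 - - \frac{11}{119} = -544 + \frac{11}{119} = - \frac{64725}{119}$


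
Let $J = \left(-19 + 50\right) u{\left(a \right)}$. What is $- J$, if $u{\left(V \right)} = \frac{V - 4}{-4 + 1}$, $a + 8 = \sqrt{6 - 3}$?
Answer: $-124 + \frac{31 \sqrt{3}}{3} \approx -106.1$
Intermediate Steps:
$a = -8 + \sqrt{3}$ ($a = -8 + \sqrt{6 - 3} = -8 + \sqrt{3} \approx -6.268$)
$u{\left(V \right)} = \frac{4}{3} - \frac{V}{3}$ ($u{\left(V \right)} = \frac{-4 + V}{-3} = \left(-4 + V\right) \left(- \frac{1}{3}\right) = \frac{4}{3} - \frac{V}{3}$)
$J = 124 - \frac{31 \sqrt{3}}{3}$ ($J = \left(-19 + 50\right) \left(\frac{4}{3} - \frac{-8 + \sqrt{3}}{3}\right) = 31 \left(\frac{4}{3} + \left(\frac{8}{3} - \frac{\sqrt{3}}{3}\right)\right) = 31 \left(4 - \frac{\sqrt{3}}{3}\right) = 124 - \frac{31 \sqrt{3}}{3} \approx 106.1$)
$- J = - (124 - \frac{31 \sqrt{3}}{3}) = -124 + \frac{31 \sqrt{3}}{3}$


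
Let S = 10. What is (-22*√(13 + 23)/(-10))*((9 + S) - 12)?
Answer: 462/5 ≈ 92.400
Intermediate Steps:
(-22*√(13 + 23)/(-10))*((9 + S) - 12) = (-22*√(13 + 23)/(-10))*((9 + 10) - 12) = (-22*√36*(-1)/10)*(19 - 12) = -132*(-1)/10*7 = -22*(-⅗)*7 = (66/5)*7 = 462/5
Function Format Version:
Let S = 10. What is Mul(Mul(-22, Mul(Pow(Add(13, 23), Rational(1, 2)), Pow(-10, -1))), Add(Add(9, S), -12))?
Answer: Rational(462, 5) ≈ 92.400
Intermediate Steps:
Mul(Mul(-22, Mul(Pow(Add(13, 23), Rational(1, 2)), Pow(-10, -1))), Add(Add(9, S), -12)) = Mul(Mul(-22, Mul(Pow(Add(13, 23), Rational(1, 2)), Pow(-10, -1))), Add(Add(9, 10), -12)) = Mul(Mul(-22, Mul(Pow(36, Rational(1, 2)), Rational(-1, 10))), Add(19, -12)) = Mul(Mul(-22, Mul(6, Rational(-1, 10))), 7) = Mul(Mul(-22, Rational(-3, 5)), 7) = Mul(Rational(66, 5), 7) = Rational(462, 5)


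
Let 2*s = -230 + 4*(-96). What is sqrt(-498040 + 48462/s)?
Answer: 47*I*sqrt(21256066)/307 ≈ 705.83*I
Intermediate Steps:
s = -307 (s = (-230 + 4*(-96))/2 = (-230 - 384)/2 = (1/2)*(-614) = -307)
sqrt(-498040 + 48462/s) = sqrt(-498040 + 48462/(-307)) = sqrt(-498040 + 48462*(-1/307)) = sqrt(-498040 - 48462/307) = sqrt(-152946742/307) = 47*I*sqrt(21256066)/307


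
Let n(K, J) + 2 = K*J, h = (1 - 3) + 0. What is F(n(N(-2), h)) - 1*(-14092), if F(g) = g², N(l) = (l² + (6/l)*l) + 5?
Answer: 15116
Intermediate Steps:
N(l) = 11 + l² (N(l) = (l² + 6) + 5 = (6 + l²) + 5 = 11 + l²)
h = -2 (h = -2 + 0 = -2)
n(K, J) = -2 + J*K (n(K, J) = -2 + K*J = -2 + J*K)
F(n(N(-2), h)) - 1*(-14092) = (-2 - 2*(11 + (-2)²))² - 1*(-14092) = (-2 - 2*(11 + 4))² + 14092 = (-2 - 2*15)² + 14092 = (-2 - 30)² + 14092 = (-32)² + 14092 = 1024 + 14092 = 15116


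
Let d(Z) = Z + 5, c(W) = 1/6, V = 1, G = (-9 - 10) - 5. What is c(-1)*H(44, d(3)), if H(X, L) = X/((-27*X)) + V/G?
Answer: -17/1296 ≈ -0.013117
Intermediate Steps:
G = -24 (G = -19 - 5 = -24)
c(W) = ⅙
d(Z) = 5 + Z
H(X, L) = -17/216 (H(X, L) = X/((-27*X)) + 1/(-24) = X*(-1/(27*X)) + 1*(-1/24) = -1/27 - 1/24 = -17/216)
c(-1)*H(44, d(3)) = (⅙)*(-17/216) = -17/1296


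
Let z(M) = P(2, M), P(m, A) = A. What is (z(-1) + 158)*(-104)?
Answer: -16328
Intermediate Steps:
z(M) = M
(z(-1) + 158)*(-104) = (-1 + 158)*(-104) = 157*(-104) = -16328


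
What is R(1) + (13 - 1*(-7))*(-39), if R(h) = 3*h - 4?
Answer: -781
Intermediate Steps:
R(h) = -4 + 3*h
R(1) + (13 - 1*(-7))*(-39) = (-4 + 3*1) + (13 - 1*(-7))*(-39) = (-4 + 3) + (13 + 7)*(-39) = -1 + 20*(-39) = -1 - 780 = -781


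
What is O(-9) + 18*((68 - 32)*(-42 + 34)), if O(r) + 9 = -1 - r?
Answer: -5185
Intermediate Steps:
O(r) = -10 - r (O(r) = -9 + (-1 - r) = -10 - r)
O(-9) + 18*((68 - 32)*(-42 + 34)) = (-10 - 1*(-9)) + 18*((68 - 32)*(-42 + 34)) = (-10 + 9) + 18*(36*(-8)) = -1 + 18*(-288) = -1 - 5184 = -5185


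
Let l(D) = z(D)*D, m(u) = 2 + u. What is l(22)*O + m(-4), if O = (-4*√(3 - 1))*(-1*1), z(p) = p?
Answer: -2 + 1936*√2 ≈ 2735.9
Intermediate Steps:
O = 4*√2 (O = -4*√2*(-1) = 4*√2 ≈ 5.6569)
l(D) = D² (l(D) = D*D = D²)
l(22)*O + m(-4) = 22²*(4*√2) + (2 - 4) = 484*(4*√2) - 2 = 1936*√2 - 2 = -2 + 1936*√2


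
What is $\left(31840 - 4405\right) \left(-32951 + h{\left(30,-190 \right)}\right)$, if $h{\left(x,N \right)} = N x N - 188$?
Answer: $28802936535$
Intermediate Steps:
$h{\left(x,N \right)} = -188 + x N^{2}$ ($h{\left(x,N \right)} = x N^{2} - 188 = -188 + x N^{2}$)
$\left(31840 - 4405\right) \left(-32951 + h{\left(30,-190 \right)}\right) = \left(31840 - 4405\right) \left(-32951 - \left(188 - 30 \left(-190\right)^{2}\right)\right) = 27435 \left(-32951 + \left(-188 + 30 \cdot 36100\right)\right) = 27435 \left(-32951 + \left(-188 + 1083000\right)\right) = 27435 \left(-32951 + 1082812\right) = 27435 \cdot 1049861 = 28802936535$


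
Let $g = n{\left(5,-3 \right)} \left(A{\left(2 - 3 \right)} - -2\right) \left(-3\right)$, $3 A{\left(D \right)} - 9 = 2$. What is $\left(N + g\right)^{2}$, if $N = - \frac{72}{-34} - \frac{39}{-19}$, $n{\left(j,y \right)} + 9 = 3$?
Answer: $\frac{1176009849}{104329} \approx 11272.0$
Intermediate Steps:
$A{\left(D \right)} = \frac{11}{3}$ ($A{\left(D \right)} = 3 + \frac{1}{3} \cdot 2 = 3 + \frac{2}{3} = \frac{11}{3}$)
$n{\left(j,y \right)} = -6$ ($n{\left(j,y \right)} = -9 + 3 = -6$)
$g = 102$ ($g = - 6 \left(\frac{11}{3} - -2\right) \left(-3\right) = - 6 \left(\frac{11}{3} + 2\right) \left(-3\right) = \left(-6\right) \frac{17}{3} \left(-3\right) = \left(-34\right) \left(-3\right) = 102$)
$N = \frac{1347}{323}$ ($N = \left(-72\right) \left(- \frac{1}{34}\right) - - \frac{39}{19} = \frac{36}{17} + \frac{39}{19} = \frac{1347}{323} \approx 4.1703$)
$\left(N + g\right)^{2} = \left(\frac{1347}{323} + 102\right)^{2} = \left(\frac{34293}{323}\right)^{2} = \frac{1176009849}{104329}$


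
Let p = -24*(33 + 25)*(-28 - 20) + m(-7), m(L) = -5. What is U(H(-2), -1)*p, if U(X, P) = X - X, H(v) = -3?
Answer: 0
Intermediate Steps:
p = 66811 (p = -24*(33 + 25)*(-28 - 20) - 5 = -1392*(-48) - 5 = -24*(-2784) - 5 = 66816 - 5 = 66811)
U(X, P) = 0
U(H(-2), -1)*p = 0*66811 = 0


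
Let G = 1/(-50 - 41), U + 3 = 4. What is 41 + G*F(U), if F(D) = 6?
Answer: 3725/91 ≈ 40.934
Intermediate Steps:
U = 1 (U = -3 + 4 = 1)
G = -1/91 (G = 1/(-91) = -1/91 ≈ -0.010989)
41 + G*F(U) = 41 - 1/91*6 = 41 - 6/91 = 3725/91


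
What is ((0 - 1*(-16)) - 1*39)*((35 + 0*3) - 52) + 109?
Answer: 500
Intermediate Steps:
((0 - 1*(-16)) - 1*39)*((35 + 0*3) - 52) + 109 = ((0 + 16) - 39)*((35 + 0) - 52) + 109 = (16 - 39)*(35 - 52) + 109 = -23*(-17) + 109 = 391 + 109 = 500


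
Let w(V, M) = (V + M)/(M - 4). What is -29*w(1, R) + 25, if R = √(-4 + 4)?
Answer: 129/4 ≈ 32.250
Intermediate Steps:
R = 0 (R = √0 = 0)
w(V, M) = (M + V)/(-4 + M)
-29*w(1, R) + 25 = -29*(0 + 1)/(-4 + 0) + 25 = -29/(-4) + 25 = -(-29)/4 + 25 = -29*(-¼) + 25 = 29/4 + 25 = 129/4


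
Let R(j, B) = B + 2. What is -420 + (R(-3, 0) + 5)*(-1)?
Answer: -427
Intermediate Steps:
R(j, B) = 2 + B
-420 + (R(-3, 0) + 5)*(-1) = -420 + ((2 + 0) + 5)*(-1) = -420 + (2 + 5)*(-1) = -420 + 7*(-1) = -420 - 7 = -427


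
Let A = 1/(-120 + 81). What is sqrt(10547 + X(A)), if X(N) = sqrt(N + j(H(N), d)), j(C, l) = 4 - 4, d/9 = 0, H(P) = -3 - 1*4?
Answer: sqrt(16041987 + 39*I*sqrt(39))/39 ≈ 102.7 + 0.0007796*I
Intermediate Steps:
H(P) = -7 (H(P) = -3 - 4 = -7)
d = 0 (d = 9*0 = 0)
A = -1/39 (A = 1/(-39) = -1/39 ≈ -0.025641)
j(C, l) = 0
X(N) = sqrt(N) (X(N) = sqrt(N + 0) = sqrt(N))
sqrt(10547 + X(A)) = sqrt(10547 + sqrt(-1/39)) = sqrt(10547 + I*sqrt(39)/39)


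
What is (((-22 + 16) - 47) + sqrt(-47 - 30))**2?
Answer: (53 - I*sqrt(77))**2 ≈ 2732.0 - 930.15*I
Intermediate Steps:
(((-22 + 16) - 47) + sqrt(-47 - 30))**2 = ((-6 - 47) + sqrt(-77))**2 = (-53 + I*sqrt(77))**2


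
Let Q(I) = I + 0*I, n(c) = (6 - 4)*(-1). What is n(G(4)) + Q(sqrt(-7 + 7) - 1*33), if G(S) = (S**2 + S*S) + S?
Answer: -35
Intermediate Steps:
G(S) = S + 2*S**2 (G(S) = (S**2 + S**2) + S = 2*S**2 + S = S + 2*S**2)
n(c) = -2 (n(c) = 2*(-1) = -2)
Q(I) = I (Q(I) = I + 0 = I)
n(G(4)) + Q(sqrt(-7 + 7) - 1*33) = -2 + (sqrt(-7 + 7) - 1*33) = -2 + (sqrt(0) - 33) = -2 + (0 - 33) = -2 - 33 = -35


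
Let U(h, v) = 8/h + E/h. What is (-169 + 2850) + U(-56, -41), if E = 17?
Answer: 150111/56 ≈ 2680.6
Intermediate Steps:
U(h, v) = 25/h (U(h, v) = 8/h + 17/h = 25/h)
(-169 + 2850) + U(-56, -41) = (-169 + 2850) + 25/(-56) = 2681 + 25*(-1/56) = 2681 - 25/56 = 150111/56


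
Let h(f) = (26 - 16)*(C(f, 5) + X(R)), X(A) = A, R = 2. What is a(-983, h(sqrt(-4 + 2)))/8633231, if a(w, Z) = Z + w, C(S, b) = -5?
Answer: -1013/8633231 ≈ -0.00011734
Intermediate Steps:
h(f) = -30 (h(f) = (26 - 16)*(-5 + 2) = 10*(-3) = -30)
a(-983, h(sqrt(-4 + 2)))/8633231 = (-30 - 983)/8633231 = -1013*1/8633231 = -1013/8633231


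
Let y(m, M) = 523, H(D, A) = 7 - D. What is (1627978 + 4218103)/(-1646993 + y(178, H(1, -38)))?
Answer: -5846081/1646470 ≈ -3.5507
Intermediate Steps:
(1627978 + 4218103)/(-1646993 + y(178, H(1, -38))) = (1627978 + 4218103)/(-1646993 + 523) = 5846081/(-1646470) = 5846081*(-1/1646470) = -5846081/1646470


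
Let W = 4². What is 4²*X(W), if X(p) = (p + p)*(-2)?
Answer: -1024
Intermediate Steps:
W = 16
X(p) = -4*p (X(p) = (2*p)*(-2) = -4*p)
4²*X(W) = 4²*(-4*16) = 16*(-64) = -1024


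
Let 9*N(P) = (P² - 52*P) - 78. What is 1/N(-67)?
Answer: 9/7895 ≈ 0.0011400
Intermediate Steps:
N(P) = -26/3 - 52*P/9 + P²/9 (N(P) = ((P² - 52*P) - 78)/9 = (-78 + P² - 52*P)/9 = -26/3 - 52*P/9 + P²/9)
1/N(-67) = 1/(-26/3 - 52/9*(-67) + (⅑)*(-67)²) = 1/(-26/3 + 3484/9 + (⅑)*4489) = 1/(-26/3 + 3484/9 + 4489/9) = 1/(7895/9) = 9/7895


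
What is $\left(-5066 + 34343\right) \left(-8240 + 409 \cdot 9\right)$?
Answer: $-133473843$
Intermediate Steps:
$\left(-5066 + 34343\right) \left(-8240 + 409 \cdot 9\right) = 29277 \left(-8240 + 3681\right) = 29277 \left(-4559\right) = -133473843$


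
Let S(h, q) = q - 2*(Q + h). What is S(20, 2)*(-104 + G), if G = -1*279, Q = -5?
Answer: 10724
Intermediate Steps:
G = -279
S(h, q) = 10 + q - 2*h (S(h, q) = q - 2*(-5 + h) = q + (10 - 2*h) = 10 + q - 2*h)
S(20, 2)*(-104 + G) = (10 + 2 - 2*20)*(-104 - 279) = (10 + 2 - 40)*(-383) = -28*(-383) = 10724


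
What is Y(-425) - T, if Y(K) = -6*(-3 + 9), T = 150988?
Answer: -151024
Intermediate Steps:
Y(K) = -36 (Y(K) = -6*6 = -36)
Y(-425) - T = -36 - 1*150988 = -36 - 150988 = -151024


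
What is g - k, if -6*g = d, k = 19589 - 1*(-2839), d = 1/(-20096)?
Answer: -2704278527/120576 ≈ -22428.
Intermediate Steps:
d = -1/20096 ≈ -4.9761e-5
k = 22428 (k = 19589 + 2839 = 22428)
g = 1/120576 (g = -⅙*(-1/20096) = 1/120576 ≈ 8.2935e-6)
g - k = 1/120576 - 1*22428 = 1/120576 - 22428 = -2704278527/120576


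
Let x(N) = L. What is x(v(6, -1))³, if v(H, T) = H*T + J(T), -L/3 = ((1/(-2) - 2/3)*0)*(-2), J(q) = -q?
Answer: 0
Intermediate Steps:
L = 0 (L = -3*(1/(-2) - 2/3)*0*(-2) = -3*(1*(-½) - 2*⅓)*0*(-2) = -3*(-½ - ⅔)*0*(-2) = -3*(-7/6*0)*(-2) = -0*(-2) = -3*0 = 0)
v(H, T) = -T + H*T (v(H, T) = H*T - T = -T + H*T)
x(N) = 0
x(v(6, -1))³ = 0³ = 0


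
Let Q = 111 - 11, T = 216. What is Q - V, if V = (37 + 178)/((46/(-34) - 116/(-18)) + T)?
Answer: 3349805/33827 ≈ 99.028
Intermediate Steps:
V = 32895/33827 (V = (37 + 178)/((46/(-34) - 116/(-18)) + 216) = 215/((46*(-1/34) - 116*(-1/18)) + 216) = 215/((-23/17 + 58/9) + 216) = 215/(779/153 + 216) = 215/(33827/153) = 215*(153/33827) = 32895/33827 ≈ 0.97245)
Q = 100
Q - V = 100 - 1*32895/33827 = 100 - 32895/33827 = 3349805/33827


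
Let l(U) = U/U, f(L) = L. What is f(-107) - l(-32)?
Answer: -108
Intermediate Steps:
l(U) = 1
f(-107) - l(-32) = -107 - 1*1 = -107 - 1 = -108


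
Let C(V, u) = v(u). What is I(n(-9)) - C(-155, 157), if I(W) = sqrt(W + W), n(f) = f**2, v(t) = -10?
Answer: 10 + 9*sqrt(2) ≈ 22.728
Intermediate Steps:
C(V, u) = -10
I(W) = sqrt(2)*sqrt(W) (I(W) = sqrt(2*W) = sqrt(2)*sqrt(W))
I(n(-9)) - C(-155, 157) = sqrt(2)*sqrt((-9)**2) - 1*(-10) = sqrt(2)*sqrt(81) + 10 = sqrt(2)*9 + 10 = 9*sqrt(2) + 10 = 10 + 9*sqrt(2)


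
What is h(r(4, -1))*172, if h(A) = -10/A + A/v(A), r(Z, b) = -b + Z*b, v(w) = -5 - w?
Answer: 2494/3 ≈ 831.33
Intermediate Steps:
h(A) = -10/A + A/(-5 - A)
h(r(4, -1))*172 = ((-50 - (-(-1 + 4))² - (-10)*(-1 + 4))/(((-(-1 + 4)))*(5 - (-1 + 4))))*172 = ((-50 - (-1*3)² - (-10)*3)/(((-1*3))*(5 - 1*3)))*172 = ((-50 - 1*(-3)² - 10*(-3))/((-3)*(5 - 3)))*172 = -⅓*(-50 - 1*9 + 30)/2*172 = -⅓*½*(-50 - 9 + 30)*172 = -⅓*½*(-29)*172 = (29/6)*172 = 2494/3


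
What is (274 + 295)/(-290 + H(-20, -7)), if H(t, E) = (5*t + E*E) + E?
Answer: -569/348 ≈ -1.6351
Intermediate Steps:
H(t, E) = E + E**2 + 5*t (H(t, E) = (5*t + E**2) + E = (E**2 + 5*t) + E = E + E**2 + 5*t)
(274 + 295)/(-290 + H(-20, -7)) = (274 + 295)/(-290 + (-7 + (-7)**2 + 5*(-20))) = 569/(-290 + (-7 + 49 - 100)) = 569/(-290 - 58) = 569/(-348) = 569*(-1/348) = -569/348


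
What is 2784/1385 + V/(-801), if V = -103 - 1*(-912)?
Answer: 1109519/1109385 ≈ 1.0001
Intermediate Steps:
V = 809 (V = -103 + 912 = 809)
2784/1385 + V/(-801) = 2784/1385 + 809/(-801) = 2784*(1/1385) + 809*(-1/801) = 2784/1385 - 809/801 = 1109519/1109385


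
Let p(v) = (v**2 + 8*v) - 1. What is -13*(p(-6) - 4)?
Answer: 221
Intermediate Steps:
p(v) = -1 + v**2 + 8*v
-13*(p(-6) - 4) = -13*((-1 + (-6)**2 + 8*(-6)) - 4) = -13*((-1 + 36 - 48) - 4) = -13*(-13 - 4) = -13*(-17) = 221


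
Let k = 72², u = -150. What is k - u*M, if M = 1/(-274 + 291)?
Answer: 88278/17 ≈ 5192.8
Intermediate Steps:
M = 1/17 ≈ 0.058824
k = 5184
k - u*M = 5184 - (-150)/17 = 5184 - 1*(-150/17) = 5184 + 150/17 = 88278/17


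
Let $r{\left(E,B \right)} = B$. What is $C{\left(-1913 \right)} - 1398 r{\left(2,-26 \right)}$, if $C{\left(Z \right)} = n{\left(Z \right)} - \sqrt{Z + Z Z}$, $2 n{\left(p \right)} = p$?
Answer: $\frac{70783}{2} - 2 \sqrt{914414} \approx 33479.0$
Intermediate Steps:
$n{\left(p \right)} = \frac{p}{2}$
$C{\left(Z \right)} = \frac{Z}{2} - \sqrt{Z + Z^{2}}$ ($C{\left(Z \right)} = \frac{Z}{2} - \sqrt{Z + Z Z} = \frac{Z}{2} - \sqrt{Z + Z^{2}}$)
$C{\left(-1913 \right)} - 1398 r{\left(2,-26 \right)} = \left(\frac{1}{2} \left(-1913\right) - \sqrt{- 1913 \left(1 - 1913\right)}\right) - 1398 \left(-26\right) = \left(- \frac{1913}{2} - \sqrt{\left(-1913\right) \left(-1912\right)}\right) - -36348 = \left(- \frac{1913}{2} - \sqrt{3657656}\right) + 36348 = \left(- \frac{1913}{2} - 2 \sqrt{914414}\right) + 36348 = \frac{70783}{2} - 2 \sqrt{914414}$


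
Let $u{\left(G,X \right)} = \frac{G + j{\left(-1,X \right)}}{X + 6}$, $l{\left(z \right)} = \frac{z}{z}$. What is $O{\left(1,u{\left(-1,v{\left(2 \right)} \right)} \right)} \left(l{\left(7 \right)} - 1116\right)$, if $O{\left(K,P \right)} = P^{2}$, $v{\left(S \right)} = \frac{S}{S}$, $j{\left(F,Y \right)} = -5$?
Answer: $- \frac{40140}{49} \approx -819.18$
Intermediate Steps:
$v{\left(S \right)} = 1$
$l{\left(z \right)} = 1$
$u{\left(G,X \right)} = \frac{-5 + G}{6 + X}$ ($u{\left(G,X \right)} = \frac{G - 5}{X + 6} = \frac{-5 + G}{6 + X}$)
$O{\left(1,u{\left(-1,v{\left(2 \right)} \right)} \right)} \left(l{\left(7 \right)} - 1116\right) = \left(\frac{-5 - 1}{6 + 1}\right)^{2} \left(1 - 1116\right) = \left(\frac{1}{7} \left(-6\right)\right)^{2} \left(-1115\right) = \left(- \frac{6}{7}\right)^{2} \left(-1115\right) = \frac{36}{49} \left(-1115\right) = - \frac{40140}{49}$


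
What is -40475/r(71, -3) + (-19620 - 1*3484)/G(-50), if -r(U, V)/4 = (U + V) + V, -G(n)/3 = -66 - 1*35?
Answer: 1251377/15756 ≈ 79.422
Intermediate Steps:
G(n) = 303 (G(n) = -3*(-66 - 1*35) = -3*(-66 - 35) = -3*(-101) = 303)
r(U, V) = -8*V - 4*U (r(U, V) = -4*((U + V) + V) = -4*(U + 2*V) = -8*V - 4*U)
-40475/r(71, -3) + (-19620 - 1*3484)/G(-50) = -40475/(-8*(-3) - 4*71) + (-19620 - 1*3484)/303 = -40475/(24 - 284) + (-19620 - 3484)*(1/303) = -40475/(-260) - 23104*1/303 = -40475*(-1/260) - 23104/303 = 8095/52 - 23104/303 = 1251377/15756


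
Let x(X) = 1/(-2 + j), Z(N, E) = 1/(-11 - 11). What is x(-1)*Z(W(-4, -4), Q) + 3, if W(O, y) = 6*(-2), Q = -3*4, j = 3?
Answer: 65/22 ≈ 2.9545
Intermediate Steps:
Q = -12
W(O, y) = -12
Z(N, E) = -1/22 (Z(N, E) = 1/(-22) = -1/22)
x(X) = 1 (x(X) = 1/(-2 + 3) = 1/1 = 1)
x(-1)*Z(W(-4, -4), Q) + 3 = 1*(-1/22) + 3 = -1/22 + 3 = 65/22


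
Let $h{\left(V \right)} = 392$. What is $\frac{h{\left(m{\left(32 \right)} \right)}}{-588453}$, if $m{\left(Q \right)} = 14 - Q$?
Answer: $- \frac{392}{588453} \approx -0.00066615$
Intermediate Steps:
$\frac{h{\left(m{\left(32 \right)} \right)}}{-588453} = \frac{392}{-588453} = 392 \left(- \frac{1}{588453}\right) = - \frac{392}{588453}$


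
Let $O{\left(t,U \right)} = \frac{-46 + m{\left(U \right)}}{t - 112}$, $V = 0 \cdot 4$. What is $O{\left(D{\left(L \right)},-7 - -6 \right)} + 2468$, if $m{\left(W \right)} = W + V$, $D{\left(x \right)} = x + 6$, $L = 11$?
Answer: $\frac{234507}{95} \approx 2468.5$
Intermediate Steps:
$V = 0$
$D{\left(x \right)} = 6 + x$
$m{\left(W \right)} = W$ ($m{\left(W \right)} = W + 0 = W$)
$O{\left(t,U \right)} = \frac{-46 + U}{-112 + t}$ ($O{\left(t,U \right)} = \frac{-46 + U}{t - 112} = \frac{-46 + U}{-112 + t}$)
$O{\left(D{\left(L \right)},-7 - -6 \right)} + 2468 = \frac{-46 - 1}{-112 + \left(6 + 11\right)} + 2468 = \frac{-46 + \left(-7 + 6\right)}{-112 + 17} + 2468 = \frac{-46 - 1}{-95} + 2468 = \left(- \frac{1}{95}\right) \left(-47\right) + 2468 = \frac{47}{95} + 2468 = \frac{234507}{95}$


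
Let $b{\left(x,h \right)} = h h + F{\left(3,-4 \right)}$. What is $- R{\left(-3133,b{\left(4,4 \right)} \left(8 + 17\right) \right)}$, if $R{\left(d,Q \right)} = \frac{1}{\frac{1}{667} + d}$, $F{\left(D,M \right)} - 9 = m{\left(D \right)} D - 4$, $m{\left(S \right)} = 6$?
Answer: $\frac{667}{2089710} \approx 0.00031918$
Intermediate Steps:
$F{\left(D,M \right)} = 5 + 6 D$ ($F{\left(D,M \right)} = 9 + \left(6 D - 4\right) = 9 + \left(-4 + 6 D\right) = 5 + 6 D$)
$b{\left(x,h \right)} = 23 + h^{2}$ ($b{\left(x,h \right)} = h h + \left(5 + 6 \cdot 3\right) = h^{2} + \left(5 + 18\right) = h^{2} + 23 = 23 + h^{2}$)
$R{\left(d,Q \right)} = \frac{1}{\frac{1}{667} + d}$
$- R{\left(-3133,b{\left(4,4 \right)} \left(8 + 17\right) \right)} = - \frac{667}{1 + 667 \left(-3133\right)} = - \frac{667}{1 - 2089711} = - \frac{667}{-2089710} = - \frac{667 \left(-1\right)}{2089710} = \left(-1\right) \left(- \frac{667}{2089710}\right) = \frac{667}{2089710}$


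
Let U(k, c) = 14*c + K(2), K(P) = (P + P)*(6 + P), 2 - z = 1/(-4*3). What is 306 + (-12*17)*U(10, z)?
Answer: -12172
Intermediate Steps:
z = 25/12 (z = 2 - 1/((-4*3)) = 2 - 1/(-12) = 2 - 1*(-1/12) = 2 + 1/12 = 25/12 ≈ 2.0833)
K(P) = 2*P*(6 + P) (K(P) = (2*P)*(6 + P) = 2*P*(6 + P))
U(k, c) = 32 + 14*c (U(k, c) = 14*c + 2*2*(6 + 2) = 14*c + 2*2*8 = 14*c + 32 = 32 + 14*c)
306 + (-12*17)*U(10, z) = 306 + (-12*17)*(32 + 14*(25/12)) = 306 - 204*(32 + 175/6) = 306 - 204*367/6 = 306 - 12478 = -12172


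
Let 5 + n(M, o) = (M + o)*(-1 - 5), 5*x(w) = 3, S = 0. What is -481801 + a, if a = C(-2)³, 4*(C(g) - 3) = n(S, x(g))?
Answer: -3854403087/8000 ≈ -4.8180e+5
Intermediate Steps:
x(w) = ⅗ (x(w) = (⅕)*3 = ⅗)
n(M, o) = -5 - 6*M - 6*o (n(M, o) = -5 + (M + o)*(-1 - 5) = -5 + (M + o)*(-6) = -5 + (-6*M - 6*o) = -5 - 6*M - 6*o)
C(g) = 17/20 (C(g) = 3 + (-5 - 6*0 - 6*⅗)/4 = 3 + (-5 + 0 - 18/5)/4 = 3 + (¼)*(-43/5) = 3 - 43/20 = 17/20)
a = 4913/8000 (a = (17/20)³ = 4913/8000 ≈ 0.61413)
-481801 + a = -481801 + 4913/8000 = -3854403087/8000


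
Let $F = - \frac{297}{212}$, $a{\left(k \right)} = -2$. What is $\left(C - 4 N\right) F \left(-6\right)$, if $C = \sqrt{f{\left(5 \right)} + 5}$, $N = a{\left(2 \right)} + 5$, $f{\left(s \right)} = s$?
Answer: $- \frac{5346}{53} + \frac{891 \sqrt{10}}{106} \approx -74.287$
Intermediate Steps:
$F = - \frac{297}{212}$ ($F = \left(-297\right) \frac{1}{212} = - \frac{297}{212} \approx -1.4009$)
$N = 3$ ($N = -2 + 5 = 3$)
$C = \sqrt{10}$ ($C = \sqrt{5 + 5} = \sqrt{10} \approx 3.1623$)
$\left(C - 4 N\right) F \left(-6\right) = \left(\sqrt{10} - 12\right) \left(\left(- \frac{297}{212}\right) \left(-6\right)\right) = \left(\sqrt{10} - 12\right) \frac{891}{106} = \left(-12 + \sqrt{10}\right) \frac{891}{106} = - \frac{5346}{53} + \frac{891 \sqrt{10}}{106}$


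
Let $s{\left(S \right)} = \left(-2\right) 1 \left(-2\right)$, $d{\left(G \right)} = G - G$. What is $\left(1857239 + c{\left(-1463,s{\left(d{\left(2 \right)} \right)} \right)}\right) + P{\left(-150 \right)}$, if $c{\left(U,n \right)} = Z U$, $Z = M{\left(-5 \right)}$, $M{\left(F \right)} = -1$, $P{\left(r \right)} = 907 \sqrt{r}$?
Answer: $1858702 + 4535 i \sqrt{6} \approx 1.8587 \cdot 10^{6} + 11108.0 i$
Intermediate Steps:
$d{\left(G \right)} = 0$
$Z = -1$
$s{\left(S \right)} = 4$ ($s{\left(S \right)} = \left(-2\right) \left(-2\right) = 4$)
$c{\left(U,n \right)} = - U$
$\left(1857239 + c{\left(-1463,s{\left(d{\left(2 \right)} \right)} \right)}\right) + P{\left(-150 \right)} = \left(1857239 - -1463\right) + 907 \sqrt{-150} = \left(1857239 + 1463\right) + 907 \cdot 5 i \sqrt{6} = 1858702 + 4535 i \sqrt{6}$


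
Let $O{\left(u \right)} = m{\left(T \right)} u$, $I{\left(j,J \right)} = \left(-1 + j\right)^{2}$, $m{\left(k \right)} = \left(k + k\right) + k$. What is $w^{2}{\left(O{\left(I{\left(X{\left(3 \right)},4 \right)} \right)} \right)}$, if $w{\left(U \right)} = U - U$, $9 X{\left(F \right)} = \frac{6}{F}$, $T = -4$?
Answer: $0$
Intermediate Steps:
$m{\left(k \right)} = 3 k$ ($m{\left(k \right)} = 2 k + k = 3 k$)
$X{\left(F \right)} = \frac{2}{3 F}$ ($X{\left(F \right)} = \frac{6 \frac{1}{F}}{9} = \frac{2}{3 F}$)
$O{\left(u \right)} = - 12 u$ ($O{\left(u \right)} = 3 \left(-4\right) u = - 12 u$)
$w{\left(U \right)} = 0$
$w^{2}{\left(O{\left(I{\left(X{\left(3 \right)},4 \right)} \right)} \right)} = 0^{2} = 0$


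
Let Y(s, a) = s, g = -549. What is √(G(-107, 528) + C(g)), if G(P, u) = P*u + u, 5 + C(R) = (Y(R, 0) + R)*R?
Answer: √546829 ≈ 739.48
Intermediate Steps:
C(R) = -5 + 2*R² (C(R) = -5 + (R + R)*R = -5 + (2*R)*R = -5 + 2*R²)
G(P, u) = u + P*u
√(G(-107, 528) + C(g)) = √(528*(1 - 107) + (-5 + 2*(-549)²)) = √(528*(-106) + (-5 + 2*301401)) = √(-55968 + (-5 + 602802)) = √(-55968 + 602797) = √546829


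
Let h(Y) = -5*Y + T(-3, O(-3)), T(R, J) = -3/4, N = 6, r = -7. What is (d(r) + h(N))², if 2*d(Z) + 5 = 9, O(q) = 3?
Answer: 13225/16 ≈ 826.56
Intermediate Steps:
d(Z) = 2 (d(Z) = -5/2 + (½)*9 = -5/2 + 9/2 = 2)
T(R, J) = -¾ (T(R, J) = -3*¼ = -¾)
h(Y) = -¾ - 5*Y (h(Y) = -5*Y - ¾ = -¾ - 5*Y)
(d(r) + h(N))² = (2 + (-¾ - 5*6))² = (2 + (-¾ - 30))² = (2 - 123/4)² = (-115/4)² = 13225/16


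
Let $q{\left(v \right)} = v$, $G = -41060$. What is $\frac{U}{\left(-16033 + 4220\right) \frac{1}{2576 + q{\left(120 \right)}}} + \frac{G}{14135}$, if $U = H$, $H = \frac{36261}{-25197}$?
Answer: $- \frac{722650999540}{280487553049} \approx -2.5764$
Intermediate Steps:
$H = - \frac{12087}{8399}$ ($H = 36261 \left(- \frac{1}{25197}\right) = - \frac{12087}{8399} \approx -1.4391$)
$U = - \frac{12087}{8399} \approx -1.4391$
$\frac{U}{\left(-16033 + 4220\right) \frac{1}{2576 + q{\left(120 \right)}}} + \frac{G}{14135} = - \frac{12087}{8399 \frac{-16033 + 4220}{2576 + 120}} - \frac{41060}{14135} = - \frac{12087}{8399 \left(- \frac{11813}{2696}\right)} - \frac{8212}{2827} = \left(- \frac{12087}{8399}\right) \left(- \frac{2696}{11813}\right) - \frac{8212}{2827} = \frac{32586552}{99217387} - \frac{8212}{2827} = - \frac{722650999540}{280487553049}$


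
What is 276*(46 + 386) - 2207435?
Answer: -2088203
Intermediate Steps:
276*(46 + 386) - 2207435 = 276*432 - 2207435 = 119232 - 2207435 = -2088203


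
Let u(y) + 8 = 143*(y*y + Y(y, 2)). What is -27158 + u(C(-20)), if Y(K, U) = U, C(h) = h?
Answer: 30320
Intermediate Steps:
u(y) = 278 + 143*y² (u(y) = -8 + 143*(y*y + 2) = -8 + 143*(y² + 2) = -8 + 143*(2 + y²) = -8 + (286 + 143*y²) = 278 + 143*y²)
-27158 + u(C(-20)) = -27158 + (278 + 143*(-20)²) = -27158 + (278 + 143*400) = -27158 + (278 + 57200) = -27158 + 57478 = 30320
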